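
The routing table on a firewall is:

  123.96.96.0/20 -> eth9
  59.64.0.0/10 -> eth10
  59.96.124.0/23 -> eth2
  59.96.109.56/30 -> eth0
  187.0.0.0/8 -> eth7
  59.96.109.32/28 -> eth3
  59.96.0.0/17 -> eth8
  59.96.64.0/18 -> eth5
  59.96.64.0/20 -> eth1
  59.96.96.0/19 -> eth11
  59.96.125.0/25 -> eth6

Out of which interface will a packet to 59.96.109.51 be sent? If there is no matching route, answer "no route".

eth11

Routes whose prefix contains 59.96.109.51:
  59.64.0.0/10 (59.64.0.0 - 59.127.255.255) -> eth10
  59.96.0.0/17 (59.96.0.0 - 59.96.127.255) -> eth8
  59.96.64.0/18 (59.96.64.0 - 59.96.127.255) -> eth5
  59.96.96.0/19 (59.96.96.0 - 59.96.127.255) -> eth11
More-specific entries that do NOT match:
  59.96.109.56/30 (59.96.109.56 - 59.96.109.59) does not contain 59.96.109.51
  59.96.109.32/28 (59.96.109.32 - 59.96.109.47) does not contain 59.96.109.51
  59.96.125.0/25 (59.96.125.0 - 59.96.125.127) does not contain 59.96.109.51
  59.96.124.0/23 (59.96.124.0 - 59.96.125.255) does not contain 59.96.109.51
  123.96.96.0/20 (123.96.96.0 - 123.96.111.255) does not contain 59.96.109.51
  59.96.64.0/20 (59.96.64.0 - 59.96.79.255) does not contain 59.96.109.51
Longest matching prefix is /19 -> interface eth11.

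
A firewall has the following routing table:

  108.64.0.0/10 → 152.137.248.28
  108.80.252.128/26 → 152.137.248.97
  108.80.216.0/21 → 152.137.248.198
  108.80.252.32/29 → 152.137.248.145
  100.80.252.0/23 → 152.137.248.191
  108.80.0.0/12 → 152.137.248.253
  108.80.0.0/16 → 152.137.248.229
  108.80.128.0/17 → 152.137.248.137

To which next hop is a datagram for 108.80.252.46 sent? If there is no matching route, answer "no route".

152.137.248.137

Routes whose prefix contains 108.80.252.46:
  108.64.0.0/10 (108.64.0.0 - 108.127.255.255) -> 152.137.248.28
  108.80.0.0/12 (108.80.0.0 - 108.95.255.255) -> 152.137.248.253
  108.80.0.0/16 (108.80.0.0 - 108.80.255.255) -> 152.137.248.229
  108.80.128.0/17 (108.80.128.0 - 108.80.255.255) -> 152.137.248.137
More-specific entries that do NOT match:
  108.80.252.32/29 (108.80.252.32 - 108.80.252.39) does not contain 108.80.252.46
  108.80.252.128/26 (108.80.252.128 - 108.80.252.191) does not contain 108.80.252.46
  100.80.252.0/23 (100.80.252.0 - 100.80.253.255) does not contain 108.80.252.46
  108.80.216.0/21 (108.80.216.0 - 108.80.223.255) does not contain 108.80.252.46
Longest matching prefix is /17 -> next hop 152.137.248.137.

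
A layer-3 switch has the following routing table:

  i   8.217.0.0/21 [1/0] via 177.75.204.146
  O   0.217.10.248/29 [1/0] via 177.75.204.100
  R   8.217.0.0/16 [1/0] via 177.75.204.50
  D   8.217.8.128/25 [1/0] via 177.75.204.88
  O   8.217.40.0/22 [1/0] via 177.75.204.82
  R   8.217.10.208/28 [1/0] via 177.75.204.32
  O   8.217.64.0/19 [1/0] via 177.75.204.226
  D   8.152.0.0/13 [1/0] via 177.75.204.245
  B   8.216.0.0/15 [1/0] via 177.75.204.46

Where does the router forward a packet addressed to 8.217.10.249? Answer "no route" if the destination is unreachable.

Routes whose prefix contains 8.217.10.249:
  8.216.0.0/15 (8.216.0.0 - 8.217.255.255) -> 177.75.204.46
  8.217.0.0/16 (8.217.0.0 - 8.217.255.255) -> 177.75.204.50
More-specific entries that do NOT match:
  0.217.10.248/29 (0.217.10.248 - 0.217.10.255) does not contain 8.217.10.249
  8.217.10.208/28 (8.217.10.208 - 8.217.10.223) does not contain 8.217.10.249
  8.217.8.128/25 (8.217.8.128 - 8.217.8.255) does not contain 8.217.10.249
  8.217.40.0/22 (8.217.40.0 - 8.217.43.255) does not contain 8.217.10.249
  8.217.0.0/21 (8.217.0.0 - 8.217.7.255) does not contain 8.217.10.249
  8.217.64.0/19 (8.217.64.0 - 8.217.95.255) does not contain 8.217.10.249
Longest matching prefix is /16 -> next hop 177.75.204.50.

177.75.204.50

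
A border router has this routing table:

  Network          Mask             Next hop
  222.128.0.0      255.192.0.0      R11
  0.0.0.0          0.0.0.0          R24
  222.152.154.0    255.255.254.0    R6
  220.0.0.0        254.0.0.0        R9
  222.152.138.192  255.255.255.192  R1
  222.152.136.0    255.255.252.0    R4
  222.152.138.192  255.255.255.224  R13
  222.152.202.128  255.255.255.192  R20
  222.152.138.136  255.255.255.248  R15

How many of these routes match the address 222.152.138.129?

3

Prefixes containing 222.152.138.129:
  0.0.0.0/0 (default, matches everything)
  222.128.0.0/10 (222.128.0.0 - 222.191.255.255)
  222.152.136.0/22 (222.152.136.0 - 222.152.139.255)
Total matching entries: 3.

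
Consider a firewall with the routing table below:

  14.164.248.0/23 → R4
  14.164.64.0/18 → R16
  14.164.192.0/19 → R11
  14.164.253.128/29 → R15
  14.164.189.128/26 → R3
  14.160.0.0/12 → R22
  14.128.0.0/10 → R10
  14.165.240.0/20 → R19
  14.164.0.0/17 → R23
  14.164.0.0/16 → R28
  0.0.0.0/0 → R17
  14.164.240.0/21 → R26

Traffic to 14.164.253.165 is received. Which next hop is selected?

Routes whose prefix contains 14.164.253.165:
  0.0.0.0/0 (default, matches everything) -> R17
  14.128.0.0/10 (14.128.0.0 - 14.191.255.255) -> R10
  14.160.0.0/12 (14.160.0.0 - 14.175.255.255) -> R22
  14.164.0.0/16 (14.164.0.0 - 14.164.255.255) -> R28
More-specific entries that do NOT match:
  14.164.253.128/29 (14.164.253.128 - 14.164.253.135) does not contain 14.164.253.165
  14.164.189.128/26 (14.164.189.128 - 14.164.189.191) does not contain 14.164.253.165
  14.164.248.0/23 (14.164.248.0 - 14.164.249.255) does not contain 14.164.253.165
  14.164.240.0/21 (14.164.240.0 - 14.164.247.255) does not contain 14.164.253.165
  14.165.240.0/20 (14.165.240.0 - 14.165.255.255) does not contain 14.164.253.165
  14.164.192.0/19 (14.164.192.0 - 14.164.223.255) does not contain 14.164.253.165
  14.164.64.0/18 (14.164.64.0 - 14.164.127.255) does not contain 14.164.253.165
  14.164.0.0/17 (14.164.0.0 - 14.164.127.255) does not contain 14.164.253.165
Longest matching prefix is /16 -> next hop R28.

R28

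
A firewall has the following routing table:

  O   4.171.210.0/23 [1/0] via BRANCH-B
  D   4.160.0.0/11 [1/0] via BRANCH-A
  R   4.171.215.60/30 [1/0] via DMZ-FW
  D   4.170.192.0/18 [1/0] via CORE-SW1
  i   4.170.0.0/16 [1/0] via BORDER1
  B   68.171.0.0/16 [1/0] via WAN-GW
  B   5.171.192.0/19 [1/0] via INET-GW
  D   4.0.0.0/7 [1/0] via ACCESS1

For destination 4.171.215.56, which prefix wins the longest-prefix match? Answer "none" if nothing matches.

Entries matching 4.171.215.56:
  4.0.0.0/7 (4.0.0.0 - 5.255.255.255)
  4.160.0.0/11 (4.160.0.0 - 4.191.255.255)
Most specific is 4.160.0.0/11.

4.160.0.0/11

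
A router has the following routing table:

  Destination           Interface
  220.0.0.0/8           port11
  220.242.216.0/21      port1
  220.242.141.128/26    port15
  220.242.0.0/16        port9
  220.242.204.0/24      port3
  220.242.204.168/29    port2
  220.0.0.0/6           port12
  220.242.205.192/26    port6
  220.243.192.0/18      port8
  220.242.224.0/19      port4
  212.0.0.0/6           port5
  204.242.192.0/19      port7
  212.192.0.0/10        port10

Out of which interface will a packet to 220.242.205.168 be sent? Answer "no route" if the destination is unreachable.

port9

Routes whose prefix contains 220.242.205.168:
  220.0.0.0/6 (220.0.0.0 - 223.255.255.255) -> port12
  220.0.0.0/8 (220.0.0.0 - 220.255.255.255) -> port11
  220.242.0.0/16 (220.242.0.0 - 220.242.255.255) -> port9
More-specific entries that do NOT match:
  220.242.204.168/29 (220.242.204.168 - 220.242.204.175) does not contain 220.242.205.168
  220.242.141.128/26 (220.242.141.128 - 220.242.141.191) does not contain 220.242.205.168
  220.242.205.192/26 (220.242.205.192 - 220.242.205.255) does not contain 220.242.205.168
  220.242.204.0/24 (220.242.204.0 - 220.242.204.255) does not contain 220.242.205.168
  220.242.216.0/21 (220.242.216.0 - 220.242.223.255) does not contain 220.242.205.168
  220.242.224.0/19 (220.242.224.0 - 220.242.255.255) does not contain 220.242.205.168
  204.242.192.0/19 (204.242.192.0 - 204.242.223.255) does not contain 220.242.205.168
  220.243.192.0/18 (220.243.192.0 - 220.243.255.255) does not contain 220.242.205.168
Longest matching prefix is /16 -> interface port9.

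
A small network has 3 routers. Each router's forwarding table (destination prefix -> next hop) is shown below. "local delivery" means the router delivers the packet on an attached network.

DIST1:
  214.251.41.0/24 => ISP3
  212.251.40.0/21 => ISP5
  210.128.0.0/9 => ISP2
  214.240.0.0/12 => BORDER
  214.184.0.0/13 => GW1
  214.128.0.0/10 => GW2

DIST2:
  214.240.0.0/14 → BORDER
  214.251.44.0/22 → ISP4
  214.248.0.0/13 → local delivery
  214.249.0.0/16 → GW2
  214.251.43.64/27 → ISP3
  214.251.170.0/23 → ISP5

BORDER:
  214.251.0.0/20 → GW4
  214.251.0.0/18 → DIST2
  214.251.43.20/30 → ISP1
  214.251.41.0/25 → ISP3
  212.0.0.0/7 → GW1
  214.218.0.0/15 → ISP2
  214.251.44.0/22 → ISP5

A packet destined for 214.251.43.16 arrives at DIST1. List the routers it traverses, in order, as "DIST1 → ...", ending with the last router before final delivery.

At DIST1: longest match for 214.251.43.16 is 214.240.0.0/12 -> BORDER
At BORDER: longest match for 214.251.43.16 is 214.251.0.0/18 -> DIST2
At DIST2: longest match for 214.251.43.16 is 214.248.0.0/13 -> local delivery

DIST1 → BORDER → DIST2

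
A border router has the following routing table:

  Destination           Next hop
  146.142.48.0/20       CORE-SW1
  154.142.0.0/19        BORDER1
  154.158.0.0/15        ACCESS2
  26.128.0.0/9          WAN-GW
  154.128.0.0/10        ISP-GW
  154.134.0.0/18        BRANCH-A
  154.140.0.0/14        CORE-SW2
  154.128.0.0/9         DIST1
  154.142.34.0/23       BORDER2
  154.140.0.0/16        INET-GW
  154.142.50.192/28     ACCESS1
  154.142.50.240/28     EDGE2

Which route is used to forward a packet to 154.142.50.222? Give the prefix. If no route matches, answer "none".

Entries matching 154.142.50.222:
  154.128.0.0/9 (154.128.0.0 - 154.255.255.255)
  154.128.0.0/10 (154.128.0.0 - 154.191.255.255)
  154.140.0.0/14 (154.140.0.0 - 154.143.255.255)
Most specific is 154.140.0.0/14.

154.140.0.0/14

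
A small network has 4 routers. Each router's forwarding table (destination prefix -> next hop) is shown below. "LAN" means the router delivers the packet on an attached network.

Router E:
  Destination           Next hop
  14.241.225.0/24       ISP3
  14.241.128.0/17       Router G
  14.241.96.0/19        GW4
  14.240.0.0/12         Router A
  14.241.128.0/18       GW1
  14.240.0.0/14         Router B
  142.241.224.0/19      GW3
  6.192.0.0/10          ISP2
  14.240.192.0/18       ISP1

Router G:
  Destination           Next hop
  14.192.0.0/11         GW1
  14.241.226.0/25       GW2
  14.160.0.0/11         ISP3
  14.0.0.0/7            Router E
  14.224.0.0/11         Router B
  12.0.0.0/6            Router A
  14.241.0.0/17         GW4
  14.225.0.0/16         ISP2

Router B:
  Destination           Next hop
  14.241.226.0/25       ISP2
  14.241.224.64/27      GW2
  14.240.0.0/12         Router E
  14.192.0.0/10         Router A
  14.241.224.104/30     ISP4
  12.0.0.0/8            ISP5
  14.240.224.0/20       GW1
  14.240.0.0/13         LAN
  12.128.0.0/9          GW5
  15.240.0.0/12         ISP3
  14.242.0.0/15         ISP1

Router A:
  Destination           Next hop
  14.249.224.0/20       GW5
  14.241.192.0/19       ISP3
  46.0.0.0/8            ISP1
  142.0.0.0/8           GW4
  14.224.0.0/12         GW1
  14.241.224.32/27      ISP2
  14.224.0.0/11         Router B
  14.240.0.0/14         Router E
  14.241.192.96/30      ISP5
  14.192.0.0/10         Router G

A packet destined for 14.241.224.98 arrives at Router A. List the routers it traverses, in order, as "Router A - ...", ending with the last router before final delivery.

Router A - Router E - Router G - Router B

At Router A: longest match for 14.241.224.98 is 14.240.0.0/14 -> Router E
At Router E: longest match for 14.241.224.98 is 14.241.128.0/17 -> Router G
At Router G: longest match for 14.241.224.98 is 14.224.0.0/11 -> Router B
At Router B: longest match for 14.241.224.98 is 14.240.0.0/13 -> LAN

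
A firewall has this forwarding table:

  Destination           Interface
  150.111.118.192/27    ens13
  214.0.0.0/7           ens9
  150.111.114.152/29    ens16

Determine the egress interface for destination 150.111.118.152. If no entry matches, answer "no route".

no route

No entry's prefix contains 150.111.118.152; there is no default route.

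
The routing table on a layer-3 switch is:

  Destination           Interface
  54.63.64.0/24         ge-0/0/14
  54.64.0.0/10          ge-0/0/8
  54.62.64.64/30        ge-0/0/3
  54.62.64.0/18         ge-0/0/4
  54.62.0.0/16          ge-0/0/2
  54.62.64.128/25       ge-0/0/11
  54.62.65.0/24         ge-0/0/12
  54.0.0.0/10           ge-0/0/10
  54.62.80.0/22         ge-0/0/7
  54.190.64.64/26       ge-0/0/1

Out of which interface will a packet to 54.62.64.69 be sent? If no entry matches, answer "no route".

Routes whose prefix contains 54.62.64.69:
  54.0.0.0/10 (54.0.0.0 - 54.63.255.255) -> ge-0/0/10
  54.62.0.0/16 (54.62.0.0 - 54.62.255.255) -> ge-0/0/2
  54.62.64.0/18 (54.62.64.0 - 54.62.127.255) -> ge-0/0/4
More-specific entries that do NOT match:
  54.62.64.64/30 (54.62.64.64 - 54.62.64.67) does not contain 54.62.64.69
  54.190.64.64/26 (54.190.64.64 - 54.190.64.127) does not contain 54.62.64.69
  54.62.64.128/25 (54.62.64.128 - 54.62.64.255) does not contain 54.62.64.69
  54.63.64.0/24 (54.63.64.0 - 54.63.64.255) does not contain 54.62.64.69
  54.62.65.0/24 (54.62.65.0 - 54.62.65.255) does not contain 54.62.64.69
  54.62.80.0/22 (54.62.80.0 - 54.62.83.255) does not contain 54.62.64.69
Longest matching prefix is /18 -> interface ge-0/0/4.

ge-0/0/4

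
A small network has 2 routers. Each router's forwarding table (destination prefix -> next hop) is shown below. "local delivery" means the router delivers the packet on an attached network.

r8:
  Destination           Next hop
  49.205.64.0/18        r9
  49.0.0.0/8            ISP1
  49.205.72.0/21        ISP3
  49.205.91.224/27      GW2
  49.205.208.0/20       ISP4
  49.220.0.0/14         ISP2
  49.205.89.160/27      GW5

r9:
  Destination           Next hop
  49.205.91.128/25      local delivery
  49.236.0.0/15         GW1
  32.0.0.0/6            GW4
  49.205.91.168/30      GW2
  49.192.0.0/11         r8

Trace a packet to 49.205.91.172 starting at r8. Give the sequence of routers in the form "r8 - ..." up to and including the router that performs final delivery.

r8 - r9

At r8: longest match for 49.205.91.172 is 49.205.64.0/18 -> r9
At r9: longest match for 49.205.91.172 is 49.205.91.128/25 -> local delivery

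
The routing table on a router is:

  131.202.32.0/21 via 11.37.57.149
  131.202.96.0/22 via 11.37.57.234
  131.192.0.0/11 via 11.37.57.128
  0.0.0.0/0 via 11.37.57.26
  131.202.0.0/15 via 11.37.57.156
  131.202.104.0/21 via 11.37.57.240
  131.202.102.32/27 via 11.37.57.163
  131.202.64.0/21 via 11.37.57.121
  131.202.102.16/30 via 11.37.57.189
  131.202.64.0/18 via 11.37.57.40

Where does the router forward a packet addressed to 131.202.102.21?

11.37.57.40

Routes whose prefix contains 131.202.102.21:
  0.0.0.0/0 (default, matches everything) -> 11.37.57.26
  131.192.0.0/11 (131.192.0.0 - 131.223.255.255) -> 11.37.57.128
  131.202.0.0/15 (131.202.0.0 - 131.203.255.255) -> 11.37.57.156
  131.202.64.0/18 (131.202.64.0 - 131.202.127.255) -> 11.37.57.40
More-specific entries that do NOT match:
  131.202.102.16/30 (131.202.102.16 - 131.202.102.19) does not contain 131.202.102.21
  131.202.102.32/27 (131.202.102.32 - 131.202.102.63) does not contain 131.202.102.21
  131.202.96.0/22 (131.202.96.0 - 131.202.99.255) does not contain 131.202.102.21
  131.202.32.0/21 (131.202.32.0 - 131.202.39.255) does not contain 131.202.102.21
  131.202.104.0/21 (131.202.104.0 - 131.202.111.255) does not contain 131.202.102.21
  131.202.64.0/21 (131.202.64.0 - 131.202.71.255) does not contain 131.202.102.21
Longest matching prefix is /18 -> next hop 11.37.57.40.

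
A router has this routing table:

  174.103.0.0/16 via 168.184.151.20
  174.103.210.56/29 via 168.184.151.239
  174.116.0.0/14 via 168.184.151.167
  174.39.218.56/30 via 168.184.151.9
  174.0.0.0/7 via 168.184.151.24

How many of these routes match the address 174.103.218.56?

Prefixes containing 174.103.218.56:
  174.0.0.0/7 (174.0.0.0 - 175.255.255.255)
  174.103.0.0/16 (174.103.0.0 - 174.103.255.255)
Total matching entries: 2.

2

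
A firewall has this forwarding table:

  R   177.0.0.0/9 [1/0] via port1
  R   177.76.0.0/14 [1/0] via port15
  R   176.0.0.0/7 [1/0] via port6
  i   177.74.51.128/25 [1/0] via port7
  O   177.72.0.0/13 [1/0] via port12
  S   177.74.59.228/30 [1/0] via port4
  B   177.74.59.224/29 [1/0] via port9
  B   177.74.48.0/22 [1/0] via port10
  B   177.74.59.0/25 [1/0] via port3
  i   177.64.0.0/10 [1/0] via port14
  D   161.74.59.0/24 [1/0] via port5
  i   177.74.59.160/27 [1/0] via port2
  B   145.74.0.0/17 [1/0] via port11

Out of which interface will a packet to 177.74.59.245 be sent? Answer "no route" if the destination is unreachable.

port12

Routes whose prefix contains 177.74.59.245:
  176.0.0.0/7 (176.0.0.0 - 177.255.255.255) -> port6
  177.0.0.0/9 (177.0.0.0 - 177.127.255.255) -> port1
  177.64.0.0/10 (177.64.0.0 - 177.127.255.255) -> port14
  177.72.0.0/13 (177.72.0.0 - 177.79.255.255) -> port12
More-specific entries that do NOT match:
  177.74.59.228/30 (177.74.59.228 - 177.74.59.231) does not contain 177.74.59.245
  177.74.59.224/29 (177.74.59.224 - 177.74.59.231) does not contain 177.74.59.245
  177.74.59.160/27 (177.74.59.160 - 177.74.59.191) does not contain 177.74.59.245
  177.74.51.128/25 (177.74.51.128 - 177.74.51.255) does not contain 177.74.59.245
  177.74.59.0/25 (177.74.59.0 - 177.74.59.127) does not contain 177.74.59.245
  161.74.59.0/24 (161.74.59.0 - 161.74.59.255) does not contain 177.74.59.245
  177.74.48.0/22 (177.74.48.0 - 177.74.51.255) does not contain 177.74.59.245
  145.74.0.0/17 (145.74.0.0 - 145.74.127.255) does not contain 177.74.59.245
  177.76.0.0/14 (177.76.0.0 - 177.79.255.255) does not contain 177.74.59.245
Longest matching prefix is /13 -> interface port12.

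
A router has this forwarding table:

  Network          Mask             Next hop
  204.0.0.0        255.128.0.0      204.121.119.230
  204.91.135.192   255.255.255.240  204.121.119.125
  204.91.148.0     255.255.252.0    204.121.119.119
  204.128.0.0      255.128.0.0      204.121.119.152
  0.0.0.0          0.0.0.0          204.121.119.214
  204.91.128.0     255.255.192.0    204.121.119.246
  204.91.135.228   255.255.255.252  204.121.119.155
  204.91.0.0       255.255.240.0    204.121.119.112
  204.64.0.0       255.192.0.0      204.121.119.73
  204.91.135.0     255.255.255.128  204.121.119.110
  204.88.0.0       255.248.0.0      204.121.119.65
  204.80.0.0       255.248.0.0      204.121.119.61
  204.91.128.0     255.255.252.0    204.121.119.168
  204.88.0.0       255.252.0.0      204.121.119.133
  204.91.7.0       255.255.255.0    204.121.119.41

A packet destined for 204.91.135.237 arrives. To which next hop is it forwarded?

Routes whose prefix contains 204.91.135.237:
  0.0.0.0/0 (default, matches everything) -> 204.121.119.214
  204.0.0.0/9 (204.0.0.0 - 204.127.255.255) -> 204.121.119.230
  204.64.0.0/10 (204.64.0.0 - 204.127.255.255) -> 204.121.119.73
  204.88.0.0/13 (204.88.0.0 - 204.95.255.255) -> 204.121.119.65
  204.88.0.0/14 (204.88.0.0 - 204.91.255.255) -> 204.121.119.133
  204.91.128.0/18 (204.91.128.0 - 204.91.191.255) -> 204.121.119.246
More-specific entries that do NOT match:
  204.91.135.228/30 (204.91.135.228 - 204.91.135.231) does not contain 204.91.135.237
  204.91.135.192/28 (204.91.135.192 - 204.91.135.207) does not contain 204.91.135.237
  204.91.135.0/25 (204.91.135.0 - 204.91.135.127) does not contain 204.91.135.237
  204.91.7.0/24 (204.91.7.0 - 204.91.7.255) does not contain 204.91.135.237
  204.91.148.0/22 (204.91.148.0 - 204.91.151.255) does not contain 204.91.135.237
  204.91.128.0/22 (204.91.128.0 - 204.91.131.255) does not contain 204.91.135.237
  204.91.0.0/20 (204.91.0.0 - 204.91.15.255) does not contain 204.91.135.237
Longest matching prefix is /18 -> next hop 204.121.119.246.

204.121.119.246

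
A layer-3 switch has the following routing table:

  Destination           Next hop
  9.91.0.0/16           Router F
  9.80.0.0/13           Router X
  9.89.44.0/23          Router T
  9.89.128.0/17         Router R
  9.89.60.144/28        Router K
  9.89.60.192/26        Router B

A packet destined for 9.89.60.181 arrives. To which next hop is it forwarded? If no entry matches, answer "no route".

No entry's prefix contains 9.89.60.181; there is no default route.

no route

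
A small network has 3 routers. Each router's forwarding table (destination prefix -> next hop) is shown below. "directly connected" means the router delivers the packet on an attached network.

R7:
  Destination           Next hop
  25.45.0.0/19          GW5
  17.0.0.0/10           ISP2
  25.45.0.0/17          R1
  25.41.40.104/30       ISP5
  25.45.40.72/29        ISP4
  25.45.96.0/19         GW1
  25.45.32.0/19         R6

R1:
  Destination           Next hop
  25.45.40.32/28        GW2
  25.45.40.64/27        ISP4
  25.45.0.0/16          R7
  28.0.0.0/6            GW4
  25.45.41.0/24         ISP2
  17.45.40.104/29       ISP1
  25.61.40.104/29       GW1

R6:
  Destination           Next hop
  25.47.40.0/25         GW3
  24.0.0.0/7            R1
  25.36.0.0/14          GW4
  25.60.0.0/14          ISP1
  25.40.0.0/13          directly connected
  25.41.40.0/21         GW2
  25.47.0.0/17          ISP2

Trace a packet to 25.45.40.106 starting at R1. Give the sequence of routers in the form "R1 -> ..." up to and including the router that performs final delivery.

At R1: longest match for 25.45.40.106 is 25.45.0.0/16 -> R7
At R7: longest match for 25.45.40.106 is 25.45.32.0/19 -> R6
At R6: longest match for 25.45.40.106 is 25.40.0.0/13 -> directly connected

R1 -> R7 -> R6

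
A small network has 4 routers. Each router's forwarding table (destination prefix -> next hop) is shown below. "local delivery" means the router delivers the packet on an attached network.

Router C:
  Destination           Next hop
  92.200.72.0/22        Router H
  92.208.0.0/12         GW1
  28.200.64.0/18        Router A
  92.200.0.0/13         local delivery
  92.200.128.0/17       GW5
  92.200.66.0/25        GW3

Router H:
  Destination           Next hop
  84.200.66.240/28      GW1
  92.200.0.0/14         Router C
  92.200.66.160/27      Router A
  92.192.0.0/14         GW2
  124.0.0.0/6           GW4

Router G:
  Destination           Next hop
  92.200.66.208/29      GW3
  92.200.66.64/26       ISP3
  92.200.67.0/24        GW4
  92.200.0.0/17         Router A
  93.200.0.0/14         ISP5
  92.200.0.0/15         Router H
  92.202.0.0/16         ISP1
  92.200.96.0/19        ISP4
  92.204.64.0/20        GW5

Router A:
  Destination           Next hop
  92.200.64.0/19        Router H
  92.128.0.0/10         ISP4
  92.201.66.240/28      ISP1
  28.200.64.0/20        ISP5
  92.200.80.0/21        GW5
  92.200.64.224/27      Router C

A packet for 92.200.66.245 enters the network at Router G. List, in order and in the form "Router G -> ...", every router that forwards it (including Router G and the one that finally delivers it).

Router G -> Router A -> Router H -> Router C

At Router G: longest match for 92.200.66.245 is 92.200.0.0/17 -> Router A
At Router A: longest match for 92.200.66.245 is 92.200.64.0/19 -> Router H
At Router H: longest match for 92.200.66.245 is 92.200.0.0/14 -> Router C
At Router C: longest match for 92.200.66.245 is 92.200.0.0/13 -> local delivery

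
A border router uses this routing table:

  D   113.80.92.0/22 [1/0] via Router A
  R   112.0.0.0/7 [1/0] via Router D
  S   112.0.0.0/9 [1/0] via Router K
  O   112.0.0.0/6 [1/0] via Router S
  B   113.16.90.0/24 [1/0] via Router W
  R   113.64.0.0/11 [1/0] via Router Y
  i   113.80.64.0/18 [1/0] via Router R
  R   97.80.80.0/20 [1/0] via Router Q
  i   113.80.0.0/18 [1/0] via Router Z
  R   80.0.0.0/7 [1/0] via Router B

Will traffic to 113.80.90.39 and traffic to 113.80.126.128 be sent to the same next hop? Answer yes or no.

yes

113.80.90.39: longest match 113.80.64.0/18 -> Router R
113.80.126.128: longest match 113.80.64.0/18 -> Router R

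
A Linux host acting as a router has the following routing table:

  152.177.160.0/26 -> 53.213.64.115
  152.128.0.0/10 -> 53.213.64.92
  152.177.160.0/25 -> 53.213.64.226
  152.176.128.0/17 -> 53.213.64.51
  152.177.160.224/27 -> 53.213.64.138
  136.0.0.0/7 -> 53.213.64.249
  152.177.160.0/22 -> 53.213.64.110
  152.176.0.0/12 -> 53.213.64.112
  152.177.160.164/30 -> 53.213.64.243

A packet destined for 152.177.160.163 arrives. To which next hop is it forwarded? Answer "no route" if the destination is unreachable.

53.213.64.110

Routes whose prefix contains 152.177.160.163:
  152.128.0.0/10 (152.128.0.0 - 152.191.255.255) -> 53.213.64.92
  152.176.0.0/12 (152.176.0.0 - 152.191.255.255) -> 53.213.64.112
  152.177.160.0/22 (152.177.160.0 - 152.177.163.255) -> 53.213.64.110
More-specific entries that do NOT match:
  152.177.160.164/30 (152.177.160.164 - 152.177.160.167) does not contain 152.177.160.163
  152.177.160.224/27 (152.177.160.224 - 152.177.160.255) does not contain 152.177.160.163
  152.177.160.0/26 (152.177.160.0 - 152.177.160.63) does not contain 152.177.160.163
  152.177.160.0/25 (152.177.160.0 - 152.177.160.127) does not contain 152.177.160.163
Longest matching prefix is /22 -> next hop 53.213.64.110.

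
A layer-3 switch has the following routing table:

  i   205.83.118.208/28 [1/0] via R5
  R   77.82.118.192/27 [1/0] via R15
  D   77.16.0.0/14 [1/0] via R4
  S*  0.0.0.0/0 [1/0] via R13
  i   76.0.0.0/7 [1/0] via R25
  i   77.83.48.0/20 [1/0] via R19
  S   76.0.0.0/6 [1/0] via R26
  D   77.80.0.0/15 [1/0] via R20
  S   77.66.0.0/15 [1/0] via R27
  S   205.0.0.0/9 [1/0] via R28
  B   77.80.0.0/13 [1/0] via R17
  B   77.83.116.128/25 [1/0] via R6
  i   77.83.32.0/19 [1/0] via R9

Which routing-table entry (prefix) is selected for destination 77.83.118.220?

77.80.0.0/13

Entries matching 77.83.118.220:
  0.0.0.0/0 (default, matches everything)
  76.0.0.0/6 (76.0.0.0 - 79.255.255.255)
  76.0.0.0/7 (76.0.0.0 - 77.255.255.255)
  77.80.0.0/13 (77.80.0.0 - 77.87.255.255)
Most specific is 77.80.0.0/13.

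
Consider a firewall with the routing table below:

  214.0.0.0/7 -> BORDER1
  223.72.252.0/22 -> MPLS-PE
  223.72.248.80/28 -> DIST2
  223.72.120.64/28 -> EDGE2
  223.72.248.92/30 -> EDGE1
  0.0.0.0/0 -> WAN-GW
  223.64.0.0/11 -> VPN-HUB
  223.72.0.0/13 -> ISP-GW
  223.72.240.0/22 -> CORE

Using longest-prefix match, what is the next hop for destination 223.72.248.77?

Routes whose prefix contains 223.72.248.77:
  0.0.0.0/0 (default, matches everything) -> WAN-GW
  223.64.0.0/11 (223.64.0.0 - 223.95.255.255) -> VPN-HUB
  223.72.0.0/13 (223.72.0.0 - 223.79.255.255) -> ISP-GW
More-specific entries that do NOT match:
  223.72.248.92/30 (223.72.248.92 - 223.72.248.95) does not contain 223.72.248.77
  223.72.248.80/28 (223.72.248.80 - 223.72.248.95) does not contain 223.72.248.77
  223.72.120.64/28 (223.72.120.64 - 223.72.120.79) does not contain 223.72.248.77
  223.72.252.0/22 (223.72.252.0 - 223.72.255.255) does not contain 223.72.248.77
  223.72.240.0/22 (223.72.240.0 - 223.72.243.255) does not contain 223.72.248.77
Longest matching prefix is /13 -> next hop ISP-GW.

ISP-GW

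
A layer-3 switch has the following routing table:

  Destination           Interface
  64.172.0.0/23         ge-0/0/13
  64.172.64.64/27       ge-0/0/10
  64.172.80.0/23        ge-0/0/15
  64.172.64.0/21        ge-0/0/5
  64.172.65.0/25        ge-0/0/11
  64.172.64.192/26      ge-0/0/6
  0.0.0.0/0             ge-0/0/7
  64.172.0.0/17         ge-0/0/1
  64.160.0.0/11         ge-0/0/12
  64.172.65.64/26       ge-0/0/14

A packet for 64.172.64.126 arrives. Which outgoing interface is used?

ge-0/0/5

Routes whose prefix contains 64.172.64.126:
  0.0.0.0/0 (default, matches everything) -> ge-0/0/7
  64.160.0.0/11 (64.160.0.0 - 64.191.255.255) -> ge-0/0/12
  64.172.0.0/17 (64.172.0.0 - 64.172.127.255) -> ge-0/0/1
  64.172.64.0/21 (64.172.64.0 - 64.172.71.255) -> ge-0/0/5
More-specific entries that do NOT match:
  64.172.64.64/27 (64.172.64.64 - 64.172.64.95) does not contain 64.172.64.126
  64.172.64.192/26 (64.172.64.192 - 64.172.64.255) does not contain 64.172.64.126
  64.172.65.64/26 (64.172.65.64 - 64.172.65.127) does not contain 64.172.64.126
  64.172.65.0/25 (64.172.65.0 - 64.172.65.127) does not contain 64.172.64.126
  64.172.0.0/23 (64.172.0.0 - 64.172.1.255) does not contain 64.172.64.126
  64.172.80.0/23 (64.172.80.0 - 64.172.81.255) does not contain 64.172.64.126
Longest matching prefix is /21 -> interface ge-0/0/5.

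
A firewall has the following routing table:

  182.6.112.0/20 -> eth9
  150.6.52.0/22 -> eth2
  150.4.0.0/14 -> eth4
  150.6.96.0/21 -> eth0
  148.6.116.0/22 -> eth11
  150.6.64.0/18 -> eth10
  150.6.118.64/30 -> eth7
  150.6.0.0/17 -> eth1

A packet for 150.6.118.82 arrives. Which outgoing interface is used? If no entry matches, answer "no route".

eth10

Routes whose prefix contains 150.6.118.82:
  150.4.0.0/14 (150.4.0.0 - 150.7.255.255) -> eth4
  150.6.0.0/17 (150.6.0.0 - 150.6.127.255) -> eth1
  150.6.64.0/18 (150.6.64.0 - 150.6.127.255) -> eth10
More-specific entries that do NOT match:
  150.6.118.64/30 (150.6.118.64 - 150.6.118.67) does not contain 150.6.118.82
  150.6.52.0/22 (150.6.52.0 - 150.6.55.255) does not contain 150.6.118.82
  148.6.116.0/22 (148.6.116.0 - 148.6.119.255) does not contain 150.6.118.82
  150.6.96.0/21 (150.6.96.0 - 150.6.103.255) does not contain 150.6.118.82
  182.6.112.0/20 (182.6.112.0 - 182.6.127.255) does not contain 150.6.118.82
Longest matching prefix is /18 -> interface eth10.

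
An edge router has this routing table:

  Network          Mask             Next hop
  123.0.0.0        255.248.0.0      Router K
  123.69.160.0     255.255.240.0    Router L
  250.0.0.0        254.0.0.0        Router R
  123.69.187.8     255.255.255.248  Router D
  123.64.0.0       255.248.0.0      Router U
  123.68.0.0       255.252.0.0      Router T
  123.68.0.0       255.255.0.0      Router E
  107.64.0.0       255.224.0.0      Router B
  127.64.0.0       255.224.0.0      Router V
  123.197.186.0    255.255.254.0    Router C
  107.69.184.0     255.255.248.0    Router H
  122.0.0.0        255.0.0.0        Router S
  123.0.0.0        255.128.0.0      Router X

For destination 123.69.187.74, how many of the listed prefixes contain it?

Prefixes containing 123.69.187.74:
  123.0.0.0/9 (123.0.0.0 - 123.127.255.255)
  123.64.0.0/13 (123.64.0.0 - 123.71.255.255)
  123.68.0.0/14 (123.68.0.0 - 123.71.255.255)
Total matching entries: 3.

3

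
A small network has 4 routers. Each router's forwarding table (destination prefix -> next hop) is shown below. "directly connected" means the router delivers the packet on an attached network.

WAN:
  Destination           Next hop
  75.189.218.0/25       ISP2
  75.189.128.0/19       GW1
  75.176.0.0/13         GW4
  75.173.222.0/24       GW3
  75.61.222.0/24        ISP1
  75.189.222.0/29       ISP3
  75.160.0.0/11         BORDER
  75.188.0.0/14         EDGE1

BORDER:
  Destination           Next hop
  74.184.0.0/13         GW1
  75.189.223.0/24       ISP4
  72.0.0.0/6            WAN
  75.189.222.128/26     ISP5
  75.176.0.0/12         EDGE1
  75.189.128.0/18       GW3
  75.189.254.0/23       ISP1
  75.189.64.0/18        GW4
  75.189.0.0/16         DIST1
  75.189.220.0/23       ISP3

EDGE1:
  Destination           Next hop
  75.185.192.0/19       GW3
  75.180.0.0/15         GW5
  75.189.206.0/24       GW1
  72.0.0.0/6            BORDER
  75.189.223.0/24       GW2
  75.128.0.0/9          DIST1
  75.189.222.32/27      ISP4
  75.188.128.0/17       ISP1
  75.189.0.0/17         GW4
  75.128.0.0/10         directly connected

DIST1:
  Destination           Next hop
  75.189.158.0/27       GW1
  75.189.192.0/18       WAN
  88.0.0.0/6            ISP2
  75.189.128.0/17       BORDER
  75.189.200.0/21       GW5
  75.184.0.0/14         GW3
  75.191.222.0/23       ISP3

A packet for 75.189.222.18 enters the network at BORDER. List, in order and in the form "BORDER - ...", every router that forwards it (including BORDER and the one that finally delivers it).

At BORDER: longest match for 75.189.222.18 is 75.189.0.0/16 -> DIST1
At DIST1: longest match for 75.189.222.18 is 75.189.192.0/18 -> WAN
At WAN: longest match for 75.189.222.18 is 75.188.0.0/14 -> EDGE1
At EDGE1: longest match for 75.189.222.18 is 75.128.0.0/10 -> directly connected

BORDER - DIST1 - WAN - EDGE1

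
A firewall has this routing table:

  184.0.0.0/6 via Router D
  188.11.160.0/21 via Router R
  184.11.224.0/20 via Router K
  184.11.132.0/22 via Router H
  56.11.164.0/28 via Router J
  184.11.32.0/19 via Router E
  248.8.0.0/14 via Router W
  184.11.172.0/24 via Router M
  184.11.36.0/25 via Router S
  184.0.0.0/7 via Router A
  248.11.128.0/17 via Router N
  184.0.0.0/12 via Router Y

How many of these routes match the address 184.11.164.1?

Prefixes containing 184.11.164.1:
  184.0.0.0/6 (184.0.0.0 - 187.255.255.255)
  184.0.0.0/7 (184.0.0.0 - 185.255.255.255)
  184.0.0.0/12 (184.0.0.0 - 184.15.255.255)
Total matching entries: 3.

3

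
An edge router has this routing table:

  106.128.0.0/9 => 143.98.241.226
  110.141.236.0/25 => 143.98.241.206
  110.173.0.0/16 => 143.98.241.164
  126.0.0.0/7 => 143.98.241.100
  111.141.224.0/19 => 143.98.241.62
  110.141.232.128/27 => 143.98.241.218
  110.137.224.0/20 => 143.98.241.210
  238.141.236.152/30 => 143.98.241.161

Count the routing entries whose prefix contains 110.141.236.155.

No listed prefix contains 110.141.236.155.
Total matching entries: 0.

0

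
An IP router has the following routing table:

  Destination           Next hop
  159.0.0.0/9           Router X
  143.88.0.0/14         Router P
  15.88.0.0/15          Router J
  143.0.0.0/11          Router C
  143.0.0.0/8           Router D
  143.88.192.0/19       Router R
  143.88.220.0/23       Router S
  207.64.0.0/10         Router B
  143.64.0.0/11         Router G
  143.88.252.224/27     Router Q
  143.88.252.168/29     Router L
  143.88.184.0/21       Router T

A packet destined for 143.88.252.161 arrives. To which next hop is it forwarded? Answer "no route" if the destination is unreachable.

Routes whose prefix contains 143.88.252.161:
  143.0.0.0/8 (143.0.0.0 - 143.255.255.255) -> Router D
  143.64.0.0/11 (143.64.0.0 - 143.95.255.255) -> Router G
  143.88.0.0/14 (143.88.0.0 - 143.91.255.255) -> Router P
More-specific entries that do NOT match:
  143.88.252.168/29 (143.88.252.168 - 143.88.252.175) does not contain 143.88.252.161
  143.88.252.224/27 (143.88.252.224 - 143.88.252.255) does not contain 143.88.252.161
  143.88.220.0/23 (143.88.220.0 - 143.88.221.255) does not contain 143.88.252.161
  143.88.184.0/21 (143.88.184.0 - 143.88.191.255) does not contain 143.88.252.161
  143.88.192.0/19 (143.88.192.0 - 143.88.223.255) does not contain 143.88.252.161
  15.88.0.0/15 (15.88.0.0 - 15.89.255.255) does not contain 143.88.252.161
Longest matching prefix is /14 -> next hop Router P.

Router P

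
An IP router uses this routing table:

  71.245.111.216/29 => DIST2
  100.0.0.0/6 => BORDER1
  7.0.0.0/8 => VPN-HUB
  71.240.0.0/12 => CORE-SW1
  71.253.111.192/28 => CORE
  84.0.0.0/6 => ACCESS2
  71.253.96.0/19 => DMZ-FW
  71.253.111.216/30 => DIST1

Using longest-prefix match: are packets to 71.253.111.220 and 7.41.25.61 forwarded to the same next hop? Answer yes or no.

no

71.253.111.220: longest match 71.253.96.0/19 -> DMZ-FW
7.41.25.61: longest match 7.0.0.0/8 -> VPN-HUB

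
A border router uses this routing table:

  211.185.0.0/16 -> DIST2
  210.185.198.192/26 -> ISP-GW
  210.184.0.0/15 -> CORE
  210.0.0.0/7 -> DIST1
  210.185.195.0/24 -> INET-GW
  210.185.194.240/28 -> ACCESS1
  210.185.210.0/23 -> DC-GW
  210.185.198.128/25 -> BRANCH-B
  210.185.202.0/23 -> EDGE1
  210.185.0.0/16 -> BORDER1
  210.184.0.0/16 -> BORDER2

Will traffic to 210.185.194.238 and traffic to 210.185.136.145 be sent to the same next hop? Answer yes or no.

210.185.194.238: longest match 210.185.0.0/16 -> BORDER1
210.185.136.145: longest match 210.185.0.0/16 -> BORDER1

yes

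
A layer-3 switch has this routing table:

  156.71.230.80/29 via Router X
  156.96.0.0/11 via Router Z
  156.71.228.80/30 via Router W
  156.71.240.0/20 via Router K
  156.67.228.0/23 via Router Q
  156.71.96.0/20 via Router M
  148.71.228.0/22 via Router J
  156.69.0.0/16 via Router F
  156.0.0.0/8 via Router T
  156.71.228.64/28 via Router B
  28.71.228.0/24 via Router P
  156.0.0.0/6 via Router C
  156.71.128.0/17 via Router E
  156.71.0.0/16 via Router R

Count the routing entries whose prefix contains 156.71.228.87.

Prefixes containing 156.71.228.87:
  156.0.0.0/6 (156.0.0.0 - 159.255.255.255)
  156.0.0.0/8 (156.0.0.0 - 156.255.255.255)
  156.71.0.0/16 (156.71.0.0 - 156.71.255.255)
  156.71.128.0/17 (156.71.128.0 - 156.71.255.255)
Total matching entries: 4.

4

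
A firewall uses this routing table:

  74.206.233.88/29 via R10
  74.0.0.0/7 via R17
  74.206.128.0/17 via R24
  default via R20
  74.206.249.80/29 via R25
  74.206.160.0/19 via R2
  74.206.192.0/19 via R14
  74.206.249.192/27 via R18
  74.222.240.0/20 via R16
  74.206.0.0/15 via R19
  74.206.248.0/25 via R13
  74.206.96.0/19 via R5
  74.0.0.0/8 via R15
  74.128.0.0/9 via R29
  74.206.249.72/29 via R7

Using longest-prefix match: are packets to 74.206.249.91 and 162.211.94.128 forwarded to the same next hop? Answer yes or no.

no

74.206.249.91: longest match 74.206.128.0/17 -> R24
162.211.94.128: longest match 0.0.0.0/0 -> R20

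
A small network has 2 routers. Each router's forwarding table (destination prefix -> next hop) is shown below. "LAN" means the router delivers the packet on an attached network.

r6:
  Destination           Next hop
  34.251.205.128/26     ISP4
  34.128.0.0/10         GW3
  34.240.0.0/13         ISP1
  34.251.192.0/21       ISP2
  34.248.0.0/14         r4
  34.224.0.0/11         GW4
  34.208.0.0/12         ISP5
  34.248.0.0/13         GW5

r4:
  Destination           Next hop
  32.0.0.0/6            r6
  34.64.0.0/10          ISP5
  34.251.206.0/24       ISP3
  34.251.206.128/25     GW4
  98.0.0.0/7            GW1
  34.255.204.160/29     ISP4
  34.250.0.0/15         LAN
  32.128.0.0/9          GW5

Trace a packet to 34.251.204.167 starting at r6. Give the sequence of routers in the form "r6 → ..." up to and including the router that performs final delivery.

At r6: longest match for 34.251.204.167 is 34.248.0.0/14 -> r4
At r4: longest match for 34.251.204.167 is 34.250.0.0/15 -> LAN

r6 → r4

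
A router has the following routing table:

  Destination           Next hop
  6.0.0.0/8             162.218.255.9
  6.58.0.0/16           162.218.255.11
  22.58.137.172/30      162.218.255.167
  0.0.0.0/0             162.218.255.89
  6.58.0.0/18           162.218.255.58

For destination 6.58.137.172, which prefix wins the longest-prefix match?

Entries matching 6.58.137.172:
  0.0.0.0/0 (default, matches everything)
  6.0.0.0/8 (6.0.0.0 - 6.255.255.255)
  6.58.0.0/16 (6.58.0.0 - 6.58.255.255)
Most specific is 6.58.0.0/16.

6.58.0.0/16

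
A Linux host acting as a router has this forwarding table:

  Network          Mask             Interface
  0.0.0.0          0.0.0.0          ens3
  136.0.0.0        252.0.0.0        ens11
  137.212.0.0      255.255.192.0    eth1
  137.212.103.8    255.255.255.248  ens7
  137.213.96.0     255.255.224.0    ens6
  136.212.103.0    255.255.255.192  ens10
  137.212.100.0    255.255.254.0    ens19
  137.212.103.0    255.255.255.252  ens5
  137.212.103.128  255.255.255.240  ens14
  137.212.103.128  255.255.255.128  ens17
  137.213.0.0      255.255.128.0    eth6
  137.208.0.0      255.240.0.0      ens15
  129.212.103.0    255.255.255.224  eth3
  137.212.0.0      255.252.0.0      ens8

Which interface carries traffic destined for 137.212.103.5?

Routes whose prefix contains 137.212.103.5:
  0.0.0.0/0 (default, matches everything) -> ens3
  136.0.0.0/6 (136.0.0.0 - 139.255.255.255) -> ens11
  137.208.0.0/12 (137.208.0.0 - 137.223.255.255) -> ens15
  137.212.0.0/14 (137.212.0.0 - 137.215.255.255) -> ens8
More-specific entries that do NOT match:
  137.212.103.0/30 (137.212.103.0 - 137.212.103.3) does not contain 137.212.103.5
  137.212.103.8/29 (137.212.103.8 - 137.212.103.15) does not contain 137.212.103.5
  137.212.103.128/28 (137.212.103.128 - 137.212.103.143) does not contain 137.212.103.5
  129.212.103.0/27 (129.212.103.0 - 129.212.103.31) does not contain 137.212.103.5
  136.212.103.0/26 (136.212.103.0 - 136.212.103.63) does not contain 137.212.103.5
  137.212.103.128/25 (137.212.103.128 - 137.212.103.255) does not contain 137.212.103.5
  137.212.100.0/23 (137.212.100.0 - 137.212.101.255) does not contain 137.212.103.5
  137.213.96.0/19 (137.213.96.0 - 137.213.127.255) does not contain 137.212.103.5
  137.212.0.0/18 (137.212.0.0 - 137.212.63.255) does not contain 137.212.103.5
  137.213.0.0/17 (137.213.0.0 - 137.213.127.255) does not contain 137.212.103.5
Longest matching prefix is /14 -> interface ens8.

ens8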